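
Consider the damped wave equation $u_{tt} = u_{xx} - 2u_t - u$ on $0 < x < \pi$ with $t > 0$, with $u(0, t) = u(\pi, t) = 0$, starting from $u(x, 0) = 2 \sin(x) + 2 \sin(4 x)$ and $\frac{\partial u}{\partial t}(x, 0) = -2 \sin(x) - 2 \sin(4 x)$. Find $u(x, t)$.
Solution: Substitute $u = e^{-t}w$.
Then $u_t = e^{-t}(w_t - w)$, $u_{tt} = e^{-t}(w_{tt} - 2w_t + w)$, $u_{xx} = e^{-t}w_{xx}$; substituting and dividing by $e^{-t}$, the lower-order terms cancel: $w_{tt} = w_{xx}$ (standard wave equation).
Data for $w$: $w(x,0) = u(x,0) = 2 \sin(x) + 2 \sin(4 x)$; $w_t(x,0) = u_t(x,0) + u(x,0) = 0$. The boundary conditions carry over: $w(0,t) = w(\pi,t) = 0$.
Separating variables: $w = \sum [A_n \cos(\omega_n t) + B_n \sin(\omega_n t)] \sin(nx)$, $\omega_n = n$. From ICs: $A_1=2, A_4=2$.
So $w(x,t) = 2 \sin(x) \cos(t) + 2 \sin(4 x) \cos(4 t)$, and $u(x,t) = e^{-t}w(x,t)$.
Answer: $u(x, t) = 2 e^{-t} \sin(x) \cos(t) + 2 e^{-t} \sin(4 x) \cos(4 t)$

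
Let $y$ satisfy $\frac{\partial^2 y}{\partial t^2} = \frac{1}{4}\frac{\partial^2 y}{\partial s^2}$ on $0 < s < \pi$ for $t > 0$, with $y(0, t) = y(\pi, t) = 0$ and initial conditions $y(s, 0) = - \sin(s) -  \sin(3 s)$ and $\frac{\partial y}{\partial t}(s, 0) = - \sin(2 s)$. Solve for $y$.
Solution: Using separation of variables $y = X(s)T(t)$:
Eigenfunctions: $\sin(ns)$, $n = 1, 2, 3, \ldots$
General solution: $y(s, t) = \sum [A_n \cos(n t/2) + B_n \sin(n t/2)] \sin(ns)$
From $y(s,0) = - \sin(s) - \sin(3 s)$: $A_1=-1, A_3=-1$. From $y_t(s,0) = - \sin(2 s)$, using $y_t(s,0) = \sum \omega_n B_n \sin(ns)$ with $\omega_n = n/2$: $B_2 = (-1)/1 = -1$.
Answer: $y(s, t) = - \sin(s) \cos(t/2) -  \sin(2 s) \sin(t) -  \sin(3 s) \cos(3 t/2)$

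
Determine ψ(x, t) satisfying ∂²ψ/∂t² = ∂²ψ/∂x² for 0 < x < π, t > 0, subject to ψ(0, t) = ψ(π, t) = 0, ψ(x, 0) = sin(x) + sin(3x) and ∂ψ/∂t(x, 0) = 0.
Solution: Separating variables: ψ = Σ [A_n cos(ω_n t) + B_n sin(ω_n t)] sin(nx), ω_n = n. From ICs: A_1=1, A_3=1.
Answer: ψ(x, t) = sin(x)cos(t) + sin(3x)cos(3t)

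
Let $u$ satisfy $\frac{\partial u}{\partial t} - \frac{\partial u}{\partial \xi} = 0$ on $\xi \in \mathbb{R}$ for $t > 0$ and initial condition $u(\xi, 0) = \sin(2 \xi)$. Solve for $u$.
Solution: By characteristics ($d\xi/dt = -1$), $u(\xi,t) = f(\xi + t)$ with $f = u( \cdot , 0)$.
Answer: $u(\xi, t) = \sin(2 \xi + 2 t)$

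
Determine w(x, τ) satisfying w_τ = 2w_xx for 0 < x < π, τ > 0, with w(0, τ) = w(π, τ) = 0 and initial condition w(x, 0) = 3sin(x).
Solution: Using separation of variables w = X(x)T(τ):
Eigenfunctions: sin(nx), n = 1, 2, 3, ...
General solution: w(x, τ) = Σ c_n sin(nx) exp(-2n² τ)
Matching w(x,0) = 3sin(x) term by term: c_1=3.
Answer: w(x, τ) = 3exp(-2τ)sin(x)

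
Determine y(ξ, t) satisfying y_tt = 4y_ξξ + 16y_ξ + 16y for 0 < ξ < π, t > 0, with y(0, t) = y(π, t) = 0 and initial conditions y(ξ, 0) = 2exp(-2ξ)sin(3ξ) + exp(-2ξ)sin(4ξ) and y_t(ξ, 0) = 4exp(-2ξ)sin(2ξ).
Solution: Substitute y = exp(-2ξ)u.
Then y_ξ = exp(-2ξ)(u_ξ - 2u), y_ξξ = exp(-2ξ)(u_ξξ - 4u_ξ + 4u), y_tt = exp(-2ξ)u_tt; substituting and dividing by exp(-2ξ), the lower-order terms cancel: u_tt = 4u_ξξ (standard wave equation).
Data for u: u(ξ,0) = exp(2ξ)y(ξ,0) = 2sin(3ξ) + sin(4ξ); u_t(ξ,0) = exp(2ξ)y_t(ξ,0) = 4sin(2ξ). The boundary conditions carry over: u(0,t) = u(π,t) = 0.
Separating variables: u = Σ [A_n cos(ω_n t) + B_n sin(ω_n t)] sin(nξ), ω_n = 2n. From ICs (B_n = velocity coefficient / ω_n): A_3=2, A_4=1, B_2=1.
So u(ξ,t) = sin(4t)sin(2ξ) + 2sin(3ξ)cos(6t) + sin(4ξ)cos(8t), and y(ξ,t) = exp(-2ξ)u(ξ,t).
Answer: y(ξ, t) = exp(-2ξ)sin(4t)sin(2ξ) + 2exp(-2ξ)sin(3ξ)cos(6t) + exp(-2ξ)sin(4ξ)cos(8t)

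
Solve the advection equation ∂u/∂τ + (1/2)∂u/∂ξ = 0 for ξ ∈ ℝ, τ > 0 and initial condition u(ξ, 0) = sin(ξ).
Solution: By method of characteristics (waves move right with speed 1/2):
Along characteristics ξ - (1/2)τ = const, u is constant, so u(ξ,τ) = f(ξ - (1/2)τ) with f = u(·, 0).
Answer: u(ξ, τ) = sin(ξ - τ/2)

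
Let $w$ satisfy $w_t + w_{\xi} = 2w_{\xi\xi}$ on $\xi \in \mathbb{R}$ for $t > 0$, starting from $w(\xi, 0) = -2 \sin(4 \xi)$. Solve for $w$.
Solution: Change to a moving frame: let $\eta = \xi - t$, $\sigma = t$ and write $w(\xi,t) = u(\eta,\sigma)$.
By the chain rule $w_t = u_{\sigma} - u_{\eta}$, $w_{\xi} = u_{\eta}$, $w_{\xi\xi} = u_{\eta\eta}$.
Then $w_t + w_{\xi} = u_{\sigma}$: the advection term cancels and the PDE becomes the heat equation $u_{\sigma} = 2u_{\eta\eta}$ on $\eta \in \mathbb{R}$.
Initial data: $u(\eta,0) = w(\eta,0) = -2 \sin(4 \eta)$.
On $\eta \in \mathbb{R}$ each mode satisfies $(\sin(n\eta))'' = -n^2 \sin(n\eta)$, so $e^{-2n^2\sigma} \sin(n\eta)$ solves the heat equation; by superposition $u(\eta,\sigma) = \sum c_n e^{-2n^2\sigma} \sin(n\eta)$.
Reading off the coefficients: $c_4=-2$, so $u(\eta,\sigma) = -2 e^{-32 \sigma} \sin(4 \eta)$.
Substituting back $\eta = \xi - t$, $\sigma = t$: $w(\xi,t) = u(\xi - t, t)$.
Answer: $w(\xi, t) = -2 e^{-32 t} \sin(4 \xi - 4 t)$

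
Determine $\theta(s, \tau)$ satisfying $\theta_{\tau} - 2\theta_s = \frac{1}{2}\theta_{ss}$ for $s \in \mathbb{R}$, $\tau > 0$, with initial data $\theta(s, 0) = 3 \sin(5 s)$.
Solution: Moving frame: $\eta = s + 2\tau$, $\sigma = \tau$, $\theta = u(\eta,\sigma)$, so $\theta_{\tau} = u_{\sigma} + 2u_{\eta}$ and $\theta_{ss} = u_{\eta\eta}$.
Hence $\theta_{\tau} - 2\theta_s = u_{\sigma}$ and the PDE becomes the heat equation $u_{\sigma} = \frac{1}{2}u_{\eta\eta}$ on $\eta \in \mathbb{R}$.
Initial data: $u(\eta,0) = \theta(\eta,0) = 3 \sin(5 \eta)$. Each mode $\sin(n\eta)$ decays as $e^{-n^2\sigma/2}$ on $\mathbb{R}$, so $u(\eta,\sigma) = \sum c_n e^{-n^2\sigma/2} \sin(n\eta)$ with $c_5=3$: $u(\eta,\sigma) = 3 e^{-25 \sigma/2} \sin(5 \eta)$.
Substituting back: $\theta(s,\tau) = u(s + 2\tau, \tau)$.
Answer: $\theta(s, \tau) = 3 e^{-25 \tau/2} \sin(10 \tau + 5 s)$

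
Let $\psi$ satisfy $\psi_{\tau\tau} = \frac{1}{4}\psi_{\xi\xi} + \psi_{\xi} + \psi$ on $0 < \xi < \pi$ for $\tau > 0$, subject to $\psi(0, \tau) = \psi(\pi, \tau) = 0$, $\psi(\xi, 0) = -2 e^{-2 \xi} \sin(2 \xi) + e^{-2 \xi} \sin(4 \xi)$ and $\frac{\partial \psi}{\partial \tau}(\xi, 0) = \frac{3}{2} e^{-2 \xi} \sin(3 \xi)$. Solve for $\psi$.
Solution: Substitute $\psi = e^{-2\xi}u$.
Then $\psi_{\xi} = e^{-2\xi}(u_{\xi} - 2u)$, $\psi_{\xi\xi} = e^{-2\xi}(u_{\xi\xi} - 4u_{\xi} + 4u)$, $\psi_{\tau\tau} = e^{-2\xi}u_{\tau\tau}$; substituting and dividing by $e^{-2\xi}$, the lower-order terms cancel: $u_{\tau\tau} = \frac{1}{4}u_{\xi\xi}$ (standard wave equation).
Data for $u$: $u(\xi,0) = e^{2\xi}\psi(\xi,0) = -2 \sin(2 \xi) + \sin(4 \xi)$; $u_{\tau}(\xi,0) = e^{2\xi}\psi_{\tau}(\xi,0) = \frac{3}{2} \sin(3 \xi)$. The boundary conditions carry over: $u(0,\tau) = u(\pi,\tau) = 0$.
Separating variables: $u = \sum [A_n \cos(\omega_n \tau) + B_n \sin(\omega_n \tau)] \sin(n\xi)$, $\omega_n = n/2$. From ICs ($B_n$ = velocity coefficient / $\omega_n$): $A_2=-2, A_4=1, B_3=1$.
So $u(\xi,\tau) = -2 \sin(2 \xi) \cos(\tau) + \sin(3 \xi) \sin(3 \tau/2) + \sin(4 \xi) \cos(2 \tau)$, and $\psi(\xi,\tau) = e^{-2\xi}u(\xi,\tau)$.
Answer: $\psi(\xi, \tau) = e^{-2 \xi} \sin(3 \tau/2) \sin(3 \xi) - 2 e^{-2 \xi} \sin(2 \xi) \cos(\tau) + e^{-2 \xi} \sin(4 \xi) \cos(2 \tau)$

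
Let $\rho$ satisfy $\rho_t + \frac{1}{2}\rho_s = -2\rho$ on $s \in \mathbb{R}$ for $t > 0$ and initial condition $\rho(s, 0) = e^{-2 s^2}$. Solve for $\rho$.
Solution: Substitute $\rho = e^{-2t}u$, i.e. $u = e^{2t}\rho$.
By the product rule, $\rho_t = e^{-2t}(u_t - 2u)$, $\rho_s = e^{-2t}u_s$.
Substituting into the PDE and dividing by $e^{-2t}$: $u_t - 2u + \frac{1}{2}u_s = -2u$.
The lower-order terms cancel, leaving the standard advection equation $u_t + \frac{1}{2}u_s = 0$.
Initial data for $u$: $u(s,0) = \rho(s,0) = e^{-2 s^2}$.
Solve for $u$:
  By method of characteristics (waves move right with speed 1/2):
  Along characteristics $s - \frac{1}{2}t =$ const, $u$ is constant, so $u(s,t) = f(s - \frac{1}{2}t)$ with $f = u( \cdot , 0)$.
Hence $u(s,t) = e^{-2 (s - t/2)^2}$.
Transform back: $\rho(s,t) = e^{-2t}u(s,t)$.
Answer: $\rho(s, t) = e^{-2 t} e^{-2 (s - t/2)^2}$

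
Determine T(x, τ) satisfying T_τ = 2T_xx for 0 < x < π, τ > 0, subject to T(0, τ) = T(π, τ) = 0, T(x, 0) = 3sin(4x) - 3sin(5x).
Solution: Separating variables: T = Σ c_n exp(-2n²τ) sin(nx). From T(x,0) = 3sin(4x) - 3sin(5x): c_4=3, c_5=-3.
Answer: T(x, τ) = 3exp(-32τ)sin(4x) - 3exp(-50τ)sin(5x)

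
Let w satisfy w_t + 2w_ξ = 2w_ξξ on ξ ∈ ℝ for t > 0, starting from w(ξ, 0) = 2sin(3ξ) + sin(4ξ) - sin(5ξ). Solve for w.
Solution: Change to a moving frame: let η = ξ - 2t, σ = t and write w(ξ,t) = u(η,σ).
By the chain rule w_t = u_σ - 2u_η, w_ξ = u_η, w_ξξ = u_ηη.
Then w_t + 2w_ξ = u_σ: the advection term cancels and the PDE becomes the heat equation u_σ = 2u_ηη on η ∈ ℝ.
Initial data: u(η,0) = w(η,0) = 2sin(3η) + sin(4η) - sin(5η).
On η ∈ ℝ each mode satisfies (sin(nη))″ = -n² sin(nη), so exp(-2n²σ) sin(nη) solves the heat equation; by superposition u(η,σ) = Σ c_n exp(-2n²σ) sin(nη).
Reading off the coefficients: c_3=2, c_4=1, c_5=-1, so u(η,σ) = 2exp(-18σ)sin(3η) + exp(-32σ)sin(4η) - exp(-50σ)sin(5η).
Substituting back η = ξ - 2t, σ = t: w(ξ,t) = u(ξ - 2t, t).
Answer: w(ξ, t) = -2exp(-18t)sin(6t - 3ξ) - exp(-32t)sin(8t - 4ξ) + exp(-50t)sin(10t - 5ξ)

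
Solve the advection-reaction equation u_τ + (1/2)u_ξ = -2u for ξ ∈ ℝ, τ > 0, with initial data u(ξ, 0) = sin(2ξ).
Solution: Substitute u = exp(-2τ)w, i.e. w = exp(2τ)u.
By the product rule, u_τ = exp(-2τ)(w_τ - 2w), u_ξ = exp(-2τ)w_ξ.
Substituting into the PDE and dividing by exp(-2τ): w_τ - 2w + (1/2)w_ξ = -2w.
The lower-order terms cancel, leaving the standard advection equation w_τ + (1/2)w_ξ = 0.
Initial data for w: w(ξ,0) = u(ξ,0) = sin(2ξ).
Solve for w:
  By method of characteristics (waves move right with speed 1/2):
  Along characteristics ξ - (1/2)τ = const, w is constant, so w(ξ,τ) = f(ξ - (1/2)τ) with f = w(·, 0).
Hence w(ξ,τ) = sin(2ξ - τ).
Transform back: u(ξ,τ) = exp(-2τ)w(ξ,τ).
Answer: u(ξ, τ) = exp(-2τ)sin(2ξ - τ)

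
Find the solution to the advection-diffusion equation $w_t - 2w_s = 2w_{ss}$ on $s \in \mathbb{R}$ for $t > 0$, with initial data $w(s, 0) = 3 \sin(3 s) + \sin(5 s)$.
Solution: Moving frame: $\eta = s + 2t$, $\sigma = t$, $w = u(\eta,\sigma)$, so $w_t = u_{\sigma} + 2u_{\eta}$ and $w_{ss} = u_{\eta\eta}$.
Hence $w_t - 2w_s = u_{\sigma}$ and the PDE becomes the heat equation $u_{\sigma} = 2u_{\eta\eta}$ on $\eta \in \mathbb{R}$.
Initial data: $u(\eta,0) = w(\eta,0) = 3 \sin(3 \eta) + \sin(5 \eta)$. Each mode $\sin(n\eta)$ decays as $e^{-2n^2\sigma}$ on $\mathbb{R}$, so $u(\eta,\sigma) = \sum c_n e^{-2n^2\sigma} \sin(n\eta)$ with $c_3=3, c_5=1$: $u(\eta,\sigma) = 3 e^{-18 \sigma} \sin(3 \eta) + e^{-50 \sigma} \sin(5 \eta)$.
Substituting back: $w(s,t) = u(s + 2t, t)$.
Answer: $w(s, t) = 3 e^{-18 t} \sin(3 s + 6 t) + e^{-50 t} \sin(5 s + 10 t)$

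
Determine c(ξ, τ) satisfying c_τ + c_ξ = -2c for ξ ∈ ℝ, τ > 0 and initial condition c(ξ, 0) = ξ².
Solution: Substitute c = exp(-2τ)u, i.e. u = exp(2τ)c.
By the product rule, c_τ = exp(-2τ)(u_τ - 2u), c_ξ = exp(-2τ)u_ξ.
Substituting into the PDE and dividing by exp(-2τ): u_τ - 2u + u_ξ = -2u.
The lower-order terms cancel, leaving the standard advection equation u_τ + u_ξ = 0.
Initial data for u: u(ξ,0) = c(ξ,0) = ξ².
Solve for u:
  By method of characteristics (waves move right with speed 1):
  Along characteristics ξ - τ = const, u is constant, so u(ξ,τ) = f(ξ - τ) with f = u(·, 0).
Hence u(ξ,τ) = ξ² - 2ξτ + τ².
Transform back: c(ξ,τ) = exp(-2τ)u(ξ,τ).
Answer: c(ξ, τ) = ξ²exp(-2τ) - 2ξτexp(-2τ) + τ²exp(-2τ)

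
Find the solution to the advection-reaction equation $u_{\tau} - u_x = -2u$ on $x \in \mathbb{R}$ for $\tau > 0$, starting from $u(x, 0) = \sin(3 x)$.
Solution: Substitute $u = e^{-2\tau}w$.
Then $u_{\tau} = e^{-2\tau}(w_{\tau} - 2w)$, $u_x = e^{-2\tau}w_x$; substituting and dividing by $e^{-2\tau}$, the lower-order terms cancel: $w_{\tau} - w_x = 0$ (standard advection equation).
Data for $w$: $w(x,0) = u(x,0) = \sin(3 x)$.
By characteristics ($dx/d\tau = -1$), $w(x,\tau) = f(x + \tau)$ with $f = w( \cdot , 0)$.
So $w(x,\tau) = \sin(3 x + 3 \tau)$, and $u(x,\tau) = e^{-2\tau}w(x,\tau)$.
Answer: $u(x, \tau) = e^{-2 \tau} \sin(3 \tau + 3 x)$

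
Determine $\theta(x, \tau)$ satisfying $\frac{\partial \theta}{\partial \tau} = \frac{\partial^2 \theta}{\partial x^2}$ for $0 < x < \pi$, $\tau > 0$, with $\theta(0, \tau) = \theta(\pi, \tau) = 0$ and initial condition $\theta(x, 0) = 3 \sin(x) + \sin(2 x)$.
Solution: Separating variables: $\theta = \sum c_n e^{-n^2\tau} \sin(nx)$. From $\theta(x,0) = 3 \sin(x) + \sin(2 x)$: $c_1=3, c_2=1$.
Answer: $\theta(x, \tau) = 3 e^{-\tau} \sin(x) + e^{-4 \tau} \sin(2 x)$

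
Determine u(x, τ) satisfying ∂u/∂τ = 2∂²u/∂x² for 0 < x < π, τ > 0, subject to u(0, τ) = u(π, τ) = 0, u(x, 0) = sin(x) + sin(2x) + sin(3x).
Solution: Separating variables: u = Σ c_n exp(-2n²τ) sin(nx). From u(x,0) = sin(x) + sin(2x) + sin(3x): c_1=1, c_2=1, c_3=1.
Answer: u(x, τ) = exp(-2τ)sin(x) + exp(-8τ)sin(2x) + exp(-18τ)sin(3x)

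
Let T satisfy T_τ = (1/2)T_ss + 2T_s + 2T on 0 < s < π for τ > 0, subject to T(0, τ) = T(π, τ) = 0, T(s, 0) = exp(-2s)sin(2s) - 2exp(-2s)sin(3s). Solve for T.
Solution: Substitute T = exp(-2s)u.
Then T_s = exp(-2s)(u_s - 2u), T_ss = exp(-2s)(u_ss - 4u_s + 4u), T_τ = exp(-2s)u_τ; substituting and dividing by exp(-2s), the lower-order terms cancel: u_τ = (1/2)u_ss (standard heat equation).
Data for u: u(s,0) = exp(2s)T(s,0) = sin(2s) - 2sin(3s). The boundary conditions carry over: u(0,τ) = u(π,τ) = 0.
Separating variables: u = Σ c_n exp(-n²τ/2) sin(ns). From u(s,0) = sin(2s) - 2sin(3s): c_2=1, c_3=-2.
So u(s,τ) = exp(-2τ)sin(2s) - 2exp(-9τ/2)sin(3s), and T(s,τ) = exp(-2s)u(s,τ).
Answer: T(s, τ) = exp(-2s)exp(-2τ)sin(2s) - 2exp(-2s)exp(-9τ/2)sin(3s)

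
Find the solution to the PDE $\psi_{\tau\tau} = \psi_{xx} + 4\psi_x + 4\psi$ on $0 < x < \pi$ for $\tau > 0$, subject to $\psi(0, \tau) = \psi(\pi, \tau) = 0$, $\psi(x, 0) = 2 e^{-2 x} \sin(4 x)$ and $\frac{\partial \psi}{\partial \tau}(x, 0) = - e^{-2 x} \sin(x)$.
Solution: Substitute $\psi = e^{-2x}u$, i.e. $u = e^{2x}\psi$.
By the product rule, $\psi_x = e^{-2x}(u_x - 2u)$, $\psi_{xx} = e^{-2x}(u_{xx} - 4u_x + 4u)$, $\psi_{\tau\tau} = e^{-2x}u_{\tau\tau}$.
Substituting into the PDE and dividing by $e^{-2x}$: $u_{\tau\tau} = (u_{xx} - 4u_x + 4u) + 4(u_x - 2u) + 4u$.
The lower-order terms cancel, leaving the standard wave equation $u_{\tau\tau} = u_{xx}$.
Initial data for $u$: $u(x,0) = e^{2x}\psi(x,0) = 2 \sin(4 x)$; $u_{\tau}(x,0) = e^{2x}\psi_{\tau}(x,0) = - \sin(x)$. The boundary conditions carry over: $u(0,\tau) = u(\pi,\tau) = 0$.
Solve for $u$:
  Using separation of variables $u = X(x)T(\tau)$:
  Eigenfunctions: $\sin(nx)$, $n = 1, 2, 3, \ldots$
  General solution: $u(x, \tau) = \sum [A_n \cos(n \tau) + B_n \sin(n \tau)] \sin(nx)$
  From $u(x,0) = 2 \sin(4 x)$: $A_4=2$. From $u_{\tau}(x,0) = - \sin(x)$, using $u_{\tau}(x,0) = \sum \omega_n B_n \sin(nx)$ with $\omega_n = n$: $B_1 = (-1)/1 = -1$.
Hence $u(x,\tau) = - \sin(x) \sin(\tau) + 2 \sin(4 x) \cos(4 \tau)$.
Transform back: $\psi(x,\tau) = e^{-2x}u(x,\tau)$.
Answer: $\psi(x, \tau) = - e^{-2 x} \sin(\tau) \sin(x) + 2 e^{-2 x} \sin(4 x) \cos(4 \tau)$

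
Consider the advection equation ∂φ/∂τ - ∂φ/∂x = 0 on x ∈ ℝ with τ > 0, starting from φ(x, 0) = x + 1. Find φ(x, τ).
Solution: By method of characteristics (waves move left with speed 1):
Along characteristics x + τ = const, φ is constant, so φ(x,τ) = f(x + τ) with f = φ(·, 0).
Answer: φ(x, τ) = x + τ + 1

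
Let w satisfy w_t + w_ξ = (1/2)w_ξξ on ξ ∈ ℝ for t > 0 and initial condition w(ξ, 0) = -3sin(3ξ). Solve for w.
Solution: Change to a moving frame: let η = ξ - t, σ = t and write w(ξ,t) = u(η,σ).
By the chain rule w_t = u_σ - u_η, w_ξ = u_η, w_ξξ = u_ηη.
Then w_t + w_ξ = u_σ: the advection term cancels and the PDE becomes the heat equation u_σ = (1/2)u_ηη on η ∈ ℝ.
Initial data: u(η,0) = w(η,0) = -3sin(3η).
On η ∈ ℝ each mode satisfies (sin(nη))″ = -n² sin(nη), so exp(-n²σ/2) sin(nη) solves the heat equation; by superposition u(η,σ) = Σ c_n exp(-n²σ/2) sin(nη).
Reading off the coefficients: c_3=-3, so u(η,σ) = -3exp(-9σ/2)sin(3η).
Substituting back η = ξ - t, σ = t: w(ξ,t) = u(ξ - t, t).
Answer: w(ξ, t) = 3exp(-9t/2)sin(3t - 3ξ)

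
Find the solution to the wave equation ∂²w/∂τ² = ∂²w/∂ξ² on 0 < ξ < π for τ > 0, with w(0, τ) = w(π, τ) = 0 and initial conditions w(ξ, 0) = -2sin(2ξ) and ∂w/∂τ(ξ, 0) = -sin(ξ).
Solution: Separating variables: w = Σ [A_n cos(ω_n τ) + B_n sin(ω_n τ)] sin(nξ), ω_n = n. From ICs (B_n = velocity coefficient / ω_n): A_2=-2, B_1=-1.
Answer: w(ξ, τ) = -sin(ξ)sin(τ) - 2sin(2ξ)cos(2τ)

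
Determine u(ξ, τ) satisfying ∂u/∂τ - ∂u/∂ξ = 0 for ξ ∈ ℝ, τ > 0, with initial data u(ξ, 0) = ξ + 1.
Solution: By characteristics (dξ/dτ = -1), u(ξ,τ) = f(ξ + τ) with f = u(·, 0).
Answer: u(ξ, τ) = ξ + τ + 1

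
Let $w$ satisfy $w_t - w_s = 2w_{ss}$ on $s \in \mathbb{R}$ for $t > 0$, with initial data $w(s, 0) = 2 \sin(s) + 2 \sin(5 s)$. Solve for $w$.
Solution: Change to a moving frame: let $\eta = s + t$, $\sigma = t$ and write $w(s,t) = u(\eta,\sigma)$.
By the chain rule $w_t = u_{\sigma} + u_{\eta}$, $w_s = u_{\eta}$, $w_{ss} = u_{\eta\eta}$.
Then $w_t - w_s = u_{\sigma}$: the advection term cancels and the PDE becomes the heat equation $u_{\sigma} = 2u_{\eta\eta}$ on $\eta \in \mathbb{R}$.
Initial data: $u(\eta,0) = w(\eta,0) = 2 \sin(\eta) + 2 \sin(5 \eta)$.
On $\eta \in \mathbb{R}$ each mode satisfies $(\sin(n\eta))'' = -n^2 \sin(n\eta)$, so $e^{-2n^2\sigma} \sin(n\eta)$ solves the heat equation; by superposition $u(\eta,\sigma) = \sum c_n e^{-2n^2\sigma} \sin(n\eta)$.
Reading off the coefficients: $c_1=2, c_5=2$, so $u(\eta,\sigma) = 2 e^{-2 \sigma} \sin(\eta) + 2 e^{-50 \sigma} \sin(5 \eta)$.
Substituting back $\eta = s + t$, $\sigma = t$: $w(s,t) = u(s + t, t)$.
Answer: $w(s, t) = 2 e^{-2 t} \sin(s + t) + 2 e^{-50 t} \sin(5 s + 5 t)$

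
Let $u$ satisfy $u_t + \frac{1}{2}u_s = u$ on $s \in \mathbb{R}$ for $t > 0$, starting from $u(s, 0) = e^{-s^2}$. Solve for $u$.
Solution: Substitute $u = e^{t}w$, i.e. $w = e^{-t}u$.
By the product rule, $u_t = e^{t}(w_t + w)$, $u_s = e^{t}w_s$.
Substituting into the PDE and dividing by $e^{t}$: $w_t + w + \frac{1}{2}w_s = w$.
The lower-order terms cancel, leaving the standard advection equation $w_t + \frac{1}{2}w_s = 0$.
Initial data for $w$: $w(s,0) = u(s,0) = e^{-s^2}$.
Solve for $w$:
  By method of characteristics (waves move right with speed 1/2):
  Along characteristics $s - \frac{1}{2}t =$ const, $w$ is constant, so $w(s,t) = f(s - \frac{1}{2}t)$ with $f = w( \cdot , 0)$.
Hence $w(s,t) = e^{-(s - t/2)^2}$.
Transform back: $u(s,t) = e^{t}w(s,t)$.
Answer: $u(s, t) = e^{t} e^{-(s - t/2)^2}$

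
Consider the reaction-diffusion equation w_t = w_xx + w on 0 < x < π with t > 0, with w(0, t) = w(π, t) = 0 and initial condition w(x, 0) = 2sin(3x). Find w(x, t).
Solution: Substitute w = exp(t)u.
Then w_t = exp(t)(u_t + u), w_xx = exp(t)u_xx; substituting and dividing by exp(t), the lower-order terms cancel: u_t = u_xx (standard heat equation).
Data for u: u(x,0) = w(x,0) = 2sin(3x). The boundary conditions carry over: u(0,t) = u(π,t) = 0.
Separating variables: u = Σ c_n exp(-n²t) sin(nx). From u(x,0) = 2sin(3x): c_3=2.
So u(x,t) = 2exp(-9t)sin(3x), and w(x,t) = exp(t)u(x,t).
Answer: w(x, t) = 2exp(-8t)sin(3x)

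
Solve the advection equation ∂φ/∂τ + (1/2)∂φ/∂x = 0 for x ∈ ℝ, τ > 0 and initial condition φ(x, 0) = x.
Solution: By characteristics (dx/dτ = 1/2), φ(x,τ) = f(x - (1/2)τ) with f = φ(·, 0).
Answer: φ(x, τ) = x - (1/2)τ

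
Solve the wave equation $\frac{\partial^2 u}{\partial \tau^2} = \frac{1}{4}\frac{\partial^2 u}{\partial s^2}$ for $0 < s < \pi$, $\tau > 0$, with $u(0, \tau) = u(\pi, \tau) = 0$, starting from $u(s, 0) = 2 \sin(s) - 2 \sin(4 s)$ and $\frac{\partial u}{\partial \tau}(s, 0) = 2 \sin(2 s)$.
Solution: Using separation of variables $u = X(s)T(\tau)$:
Eigenfunctions: $\sin(ns)$, $n = 1, 2, 3, \ldots$
General solution: $u(s, \tau) = \sum [A_n \cos(n \tau/2) + B_n \sin(n \tau/2)] \sin(ns)$
From $u(s,0) = 2 \sin(s) - 2 \sin(4 s)$: $A_1=2, A_4=-2$. From $u_{\tau}(s,0) = 2 \sin(2 s)$, using $u_{\tau}(s,0) = \sum \omega_n B_n \sin(ns)$ with $\omega_n = n/2$: $B_2 = 2/1 = 2$.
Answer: $u(s, \tau) = 2 \sin(\tau) \sin(2 s) + 2 \sin(s) \cos(\tau/2) - 2 \sin(4 s) \cos(2 \tau)$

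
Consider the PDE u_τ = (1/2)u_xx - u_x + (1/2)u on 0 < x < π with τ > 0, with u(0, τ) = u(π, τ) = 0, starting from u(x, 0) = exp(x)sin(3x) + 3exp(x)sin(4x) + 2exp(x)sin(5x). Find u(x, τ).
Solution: Substitute u = exp(x)w, i.e. w = exp(-x)u.
By the product rule, u_x = exp(x)(w_x + w), u_xx = exp(x)(w_xx + 2w_x + w), u_τ = exp(x)w_τ.
Substituting into the PDE and dividing by exp(x): w_τ = (1/2)(w_xx + 2w_x + w) - (w_x + w) + (1/2)w.
The lower-order terms cancel, leaving the standard heat equation w_τ = (1/2)w_xx.
Initial data for w: w(x,0) = exp(-x)u(x,0) = sin(3x) + 3sin(4x) + 2sin(5x). The boundary conditions carry over: w(0,τ) = w(π,τ) = 0.
Solve for w:
  Using separation of variables w = X(x)T(τ):
  Eigenfunctions: sin(nx), n = 1, 2, 3, ...
  General solution: w(x, τ) = Σ c_n sin(nx) exp(-n² τ/2)
  Matching w(x,0) = sin(3x) + 3sin(4x) + 2sin(5x) term by term: c_3=1, c_4=3, c_5=2.
Hence w(x,τ) = 3exp(-8τ)sin(4x) + exp(-9τ/2)sin(3x) + 2exp(-25τ/2)sin(5x).
Transform back: u(x,τ) = exp(x)w(x,τ).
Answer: u(x, τ) = 3exp(x)exp(-8τ)sin(4x) + exp(x)exp(-9τ/2)sin(3x) + 2exp(x)exp(-25τ/2)sin(5x)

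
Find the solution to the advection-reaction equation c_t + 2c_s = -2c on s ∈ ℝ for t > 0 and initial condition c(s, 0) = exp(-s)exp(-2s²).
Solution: Substitute c = exp(-s)u, i.e. u = exp(s)c.
By the product rule, c_s = exp(-s)(u_s - u), c_t = exp(-s)u_t.
Substituting into the PDE and dividing by exp(-s): u_t + 2(u_s - u) = -2u.
The lower-order terms cancel, leaving the standard advection equation u_t + 2u_s = 0.
Initial data for u: u(s,0) = exp(s)c(s,0) = exp(-2s²).
Solve for u:
  By method of characteristics (waves move right with speed 2):
  Along characteristics s - 2t = const, u is constant, so u(s,t) = f(s - 2t) with f = u(·, 0).
Hence u(s,t) = exp(-2(s - 2t)²).
Transform back: c(s,t) = exp(-s)u(s,t).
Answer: c(s, t) = exp(-s)exp(-2(s - 2t)²)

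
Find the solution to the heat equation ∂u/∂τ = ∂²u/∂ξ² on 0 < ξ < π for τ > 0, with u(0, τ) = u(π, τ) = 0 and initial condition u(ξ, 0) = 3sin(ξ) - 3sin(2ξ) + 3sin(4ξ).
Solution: Separating variables: u = Σ c_n exp(-n²τ) sin(nξ). From u(ξ,0) = 3sin(ξ) - 3sin(2ξ) + 3sin(4ξ): c_1=3, c_2=-3, c_4=3.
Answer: u(ξ, τ) = 3exp(-τ)sin(ξ) - 3exp(-4τ)sin(2ξ) + 3exp(-16τ)sin(4ξ)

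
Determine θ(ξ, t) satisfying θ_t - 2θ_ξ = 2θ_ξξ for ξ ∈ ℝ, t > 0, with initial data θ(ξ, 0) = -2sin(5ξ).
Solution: Moving frame: η = ξ + 2t, σ = t, θ = u(η,σ), so θ_t = u_σ + 2u_η and θ_ξξ = u_ηη.
Hence θ_t - 2θ_ξ = u_σ and the PDE becomes the heat equation u_σ = 2u_ηη on η ∈ ℝ.
Initial data: u(η,0) = θ(η,0) = -2sin(5η). Each mode sin(nη) decays as exp(-2n²σ) on ℝ, so u(η,σ) = Σ c_n exp(-2n²σ) sin(nη) with c_5=-2: u(η,σ) = -2exp(-50σ)sin(5η).
Substituting back: θ(ξ,t) = u(ξ + 2t, t).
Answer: θ(ξ, t) = -2exp(-50t)sin(10t + 5ξ)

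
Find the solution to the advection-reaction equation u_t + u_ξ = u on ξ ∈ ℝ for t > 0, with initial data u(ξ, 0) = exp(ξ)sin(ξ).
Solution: Substitute u = exp(ξ)w, i.e. w = exp(-ξ)u.
By the product rule, u_ξ = exp(ξ)(w_ξ + w), u_t = exp(ξ)w_t.
Substituting into the PDE and dividing by exp(ξ): w_t + (w_ξ + w) = w.
The lower-order terms cancel, leaving the standard advection equation w_t + w_ξ = 0.
Initial data for w: w(ξ,0) = exp(-ξ)u(ξ,0) = sin(ξ).
Solve for w:
  By method of characteristics (waves move right with speed 1):
  Along characteristics ξ - t = const, w is constant, so w(ξ,t) = f(ξ - t) with f = w(·, 0).
Hence w(ξ,t) = -sin(t - ξ).
Transform back: u(ξ,t) = exp(ξ)w(ξ,t).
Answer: u(ξ, t) = -exp(ξ)sin(t - ξ)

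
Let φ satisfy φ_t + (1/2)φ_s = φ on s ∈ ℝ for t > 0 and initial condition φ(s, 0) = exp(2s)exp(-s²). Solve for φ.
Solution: Substitute φ = exp(2s)u.
Then φ_s = exp(2s)(u_s + 2u), φ_t = exp(2s)u_t; substituting and dividing by exp(2s), the lower-order terms cancel: u_t + (1/2)u_s = 0 (standard advection equation).
Data for u: u(s,0) = exp(-2s)φ(s,0) = exp(-s²).
By characteristics (ds/dt = 1/2), u(s,t) = f(s - (1/2)t) with f = u(·, 0).
So u(s,t) = exp(-(s - t/2)²), and φ(s,t) = exp(2s)u(s,t).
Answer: φ(s, t) = exp(2s)exp(-(s - t/2)²)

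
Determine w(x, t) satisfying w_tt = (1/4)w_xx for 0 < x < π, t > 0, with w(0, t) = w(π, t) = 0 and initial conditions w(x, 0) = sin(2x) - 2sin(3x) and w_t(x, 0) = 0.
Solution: Separating variables: w = Σ [A_n cos(ω_n t) + B_n sin(ω_n t)] sin(nx), ω_n = n/2. From ICs: A_2=1, A_3=-2.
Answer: w(x, t) = sin(2x)cos(t) - 2sin(3x)cos(3t/2)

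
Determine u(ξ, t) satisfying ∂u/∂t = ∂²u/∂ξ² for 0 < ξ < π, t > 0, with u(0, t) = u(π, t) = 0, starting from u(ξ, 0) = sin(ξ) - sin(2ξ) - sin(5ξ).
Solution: Using separation of variables u = X(ξ)T(t):
Eigenfunctions: sin(nξ), n = 1, 2, 3, ...
General solution: u(ξ, t) = Σ c_n sin(nξ) exp(-n² t)
Matching u(ξ,0) = sin(ξ) - sin(2ξ) - sin(5ξ) term by term: c_1=1, c_2=-1, c_5=-1.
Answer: u(ξ, t) = exp(-t)sin(ξ) - exp(-4t)sin(2ξ) - exp(-25t)sin(5ξ)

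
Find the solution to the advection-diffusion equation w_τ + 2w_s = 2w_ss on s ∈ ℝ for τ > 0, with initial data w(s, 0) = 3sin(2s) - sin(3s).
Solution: Moving frame: η = s - 2τ, σ = τ, w = u(η,σ), so w_τ = u_σ - 2u_η and w_ss = u_ηη.
Hence w_τ + 2w_s = u_σ and the PDE becomes the heat equation u_σ = 2u_ηη on η ∈ ℝ.
Initial data: u(η,0) = w(η,0) = 3sin(2η) - sin(3η). Each mode sin(nη) decays as exp(-2n²σ) on ℝ, so u(η,σ) = Σ c_n exp(-2n²σ) sin(nη) with c_2=3, c_3=-1: u(η,σ) = 3exp(-8σ)sin(2η) - exp(-18σ)sin(3η).
Substituting back: w(s,τ) = u(s - 2τ, τ).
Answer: w(s, τ) = 3exp(-8τ)sin(2s - 4τ) - exp(-18τ)sin(3s - 6τ)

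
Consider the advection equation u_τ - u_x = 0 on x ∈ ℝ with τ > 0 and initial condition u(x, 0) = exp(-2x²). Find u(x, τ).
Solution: By method of characteristics (waves move left with speed 1):
Along characteristics x + τ = const, u is constant, so u(x,τ) = f(x + τ) with f = u(·, 0).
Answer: u(x, τ) = exp(-2(x + τ)²)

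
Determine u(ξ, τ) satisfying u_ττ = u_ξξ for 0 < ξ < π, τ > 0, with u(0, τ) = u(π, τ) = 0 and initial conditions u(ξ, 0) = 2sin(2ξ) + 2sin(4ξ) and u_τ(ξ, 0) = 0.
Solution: Using separation of variables u = X(ξ)T(τ):
Eigenfunctions: sin(nξ), n = 1, 2, 3, ...
General solution: u(ξ, τ) = Σ [A_n cos(n τ) + B_n sin(n τ)] sin(nξ)
From u(ξ,0) = 2sin(2ξ) + 2sin(4ξ): A_2=2, A_4=2. From u_τ(ξ,0) = 0: all B_n = 0.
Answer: u(ξ, τ) = 2sin(2ξ)cos(2τ) + 2sin(4ξ)cos(4τ)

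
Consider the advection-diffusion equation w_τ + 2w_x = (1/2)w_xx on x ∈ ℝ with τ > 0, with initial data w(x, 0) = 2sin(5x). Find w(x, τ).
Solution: Change to a moving frame: let η = x - 2τ, σ = τ and write w(x,τ) = u(η,σ).
By the chain rule w_τ = u_σ - 2u_η, w_x = u_η, w_xx = u_ηη.
Then w_τ + 2w_x = u_σ: the advection term cancels and the PDE becomes the heat equation u_σ = (1/2)u_ηη on η ∈ ℝ.
Initial data: u(η,0) = w(η,0) = 2sin(5η).
On η ∈ ℝ each mode satisfies (sin(nη))″ = -n² sin(nη), so exp(-n²σ/2) sin(nη) solves the heat equation; by superposition u(η,σ) = Σ c_n exp(-n²σ/2) sin(nη).
Reading off the coefficients: c_5=2, so u(η,σ) = 2exp(-25σ/2)sin(5η).
Substituting back η = x - 2τ, σ = τ: w(x,τ) = u(x - 2τ, τ).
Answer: w(x, τ) = 2exp(-25τ/2)sin(5x - 10τ)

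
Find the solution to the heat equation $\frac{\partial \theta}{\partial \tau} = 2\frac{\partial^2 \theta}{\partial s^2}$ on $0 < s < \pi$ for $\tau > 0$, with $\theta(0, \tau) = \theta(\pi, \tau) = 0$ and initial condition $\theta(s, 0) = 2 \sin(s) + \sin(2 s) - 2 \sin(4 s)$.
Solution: Separating variables: $\theta = \sum c_n e^{-2n^2\tau} \sin(ns)$. From $\theta(s,0) = 2 \sin(s) + \sin(2 s) - 2 \sin(4 s)$: $c_1=2, c_2=1, c_4=-2$.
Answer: $\theta(s, \tau) = 2 e^{-2 \tau} \sin(s) + e^{-8 \tau} \sin(2 s) - 2 e^{-32 \tau} \sin(4 s)$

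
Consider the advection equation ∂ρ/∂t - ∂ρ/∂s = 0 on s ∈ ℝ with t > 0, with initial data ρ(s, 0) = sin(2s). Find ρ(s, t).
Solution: By characteristics (ds/dt = -1), ρ(s,t) = f(s + t) with f = ρ(·, 0).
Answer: ρ(s, t) = sin(2s + 2t)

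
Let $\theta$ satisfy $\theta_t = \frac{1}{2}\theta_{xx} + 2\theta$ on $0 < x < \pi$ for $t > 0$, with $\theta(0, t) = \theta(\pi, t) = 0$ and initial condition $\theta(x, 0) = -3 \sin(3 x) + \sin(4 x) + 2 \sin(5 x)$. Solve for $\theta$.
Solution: Substitute $\theta = e^{2t}u$, i.e. $u = e^{-2t}\theta$.
By the product rule, $\theta_t = e^{2t}(u_t + 2u)$, $\theta_{xx} = e^{2t}u_{xx}$.
Substituting into the PDE and dividing by $e^{2t}$: $u_t + 2u = \frac{1}{2}u_{xx} + 2u$.
The lower-order terms cancel, leaving the standard heat equation $u_t = \frac{1}{2}u_{xx}$.
Initial data for $u$: $u(x,0) = \theta(x,0) = -3 \sin(3 x) + \sin(4 x) + 2 \sin(5 x)$. The boundary conditions carry over: $u(0,t) = u(\pi,t) = 0$.
Solve for $u$:
  Using separation of variables $u = X(x)G(t)$:
  Eigenfunctions: $\sin(nx)$, $n = 1, 2, 3, \ldots$
  General solution: $u(x, t) = \sum c_n \sin(nx) e^{-n^2 t/2}$
  Matching $u(x,0) = -3 \sin(3 x) + \sin(4 x) + 2 \sin(5 x)$ term by term: $c_3=-3, c_4=1, c_5=2$.
Hence $u(x,t) = e^{-8 t} \sin(4 x) - 3 e^{-9 t/2} \sin(3 x) + 2 e^{-25 t/2} \sin(5 x)$.
Transform back: $\theta(x,t) = e^{2t}u(x,t)$.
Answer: $\theta(x, t) = e^{-6 t} \sin(4 x) - 3 e^{-5 t/2} \sin(3 x) + 2 e^{-21 t/2} \sin(5 x)$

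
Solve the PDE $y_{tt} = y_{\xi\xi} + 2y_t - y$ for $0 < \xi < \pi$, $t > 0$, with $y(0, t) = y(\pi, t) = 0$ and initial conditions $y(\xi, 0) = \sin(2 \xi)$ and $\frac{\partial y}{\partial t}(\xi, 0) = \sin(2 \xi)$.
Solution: Substitute $y = e^{t}u$.
Then $y_t = e^{t}(u_t + u)$, $y_{tt} = e^{t}(u_{tt} + 2u_t + u)$, $y_{\xi\xi} = e^{t}u_{\xi\xi}$; substituting and dividing by $e^{t}$, the lower-order terms cancel: $u_{tt} = u_{\xi\xi}$ (standard wave equation).
Data for $u$: $u(\xi,0) = y(\xi,0) = \sin(2 \xi)$; $u_t(\xi,0) = y_t(\xi,0) - y(\xi,0) = 0$. The boundary conditions carry over: $u(0,t) = u(\pi,t) = 0$.
Separating variables: $u = \sum [A_n \cos(\omega_n t) + B_n \sin(\omega_n t)] \sin(n\xi)$, $\omega_n = n$. From ICs: $A_2=1$.
So $u(\xi,t) = \sin(2 \xi) \cos(2 t)$, and $y(\xi,t) = e^{t}u(\xi,t)$.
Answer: $y(\xi, t) = e^{t} \sin(2 \xi) \cos(2 t)$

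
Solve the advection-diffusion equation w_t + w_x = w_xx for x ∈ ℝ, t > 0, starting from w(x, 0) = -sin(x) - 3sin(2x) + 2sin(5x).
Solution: Change to a moving frame: let η = x - t, σ = t and write w(x,t) = u(η,σ).
By the chain rule w_t = u_σ - u_η, w_x = u_η, w_xx = u_ηη.
Then w_t + w_x = u_σ: the advection term cancels and the PDE becomes the heat equation u_σ = u_ηη on η ∈ ℝ.
Initial data: u(η,0) = w(η,0) = -sin(η) - 3sin(2η) + 2sin(5η).
On η ∈ ℝ each mode satisfies (sin(nη))″ = -n² sin(nη), so exp(-n²σ) sin(nη) solves the heat equation; by superposition u(η,σ) = Σ c_n exp(-n²σ) sin(nη).
Reading off the coefficients: c_1=-1, c_2=-3, c_5=2, so u(η,σ) = -exp(-σ)sin(η) - 3exp(-4σ)sin(2η) + 2exp(-25σ)sin(5η).
Substituting back η = x - t, σ = t: w(x,t) = u(x - t, t).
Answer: w(x, t) = exp(-t)sin(t - x) + 3exp(-4t)sin(2t - 2x) - 2exp(-25t)sin(5t - 5x)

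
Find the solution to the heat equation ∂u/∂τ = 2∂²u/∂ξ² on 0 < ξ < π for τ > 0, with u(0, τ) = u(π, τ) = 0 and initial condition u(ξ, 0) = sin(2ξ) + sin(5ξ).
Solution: Separating variables: u = Σ c_n exp(-2n²τ) sin(nξ). From u(ξ,0) = sin(2ξ) + sin(5ξ): c_2=1, c_5=1.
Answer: u(ξ, τ) = exp(-8τ)sin(2ξ) + exp(-50τ)sin(5ξ)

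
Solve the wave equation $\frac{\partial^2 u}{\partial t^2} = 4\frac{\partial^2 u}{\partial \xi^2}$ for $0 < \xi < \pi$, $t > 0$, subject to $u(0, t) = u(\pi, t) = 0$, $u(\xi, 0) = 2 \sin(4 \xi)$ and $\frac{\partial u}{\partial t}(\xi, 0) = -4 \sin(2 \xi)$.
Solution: Separating variables: $u = \sum [A_n \cos(\omega_n t) + B_n \sin(\omega_n t)] \sin(n\xi)$, $\omega_n = 2n$. From ICs ($B_n$ = velocity coefficient / $\omega_n$): $A_4=2, B_2=-1$.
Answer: $u(\xi, t) = - \sin(2 \xi) \sin(4 t) + 2 \sin(4 \xi) \cos(8 t)$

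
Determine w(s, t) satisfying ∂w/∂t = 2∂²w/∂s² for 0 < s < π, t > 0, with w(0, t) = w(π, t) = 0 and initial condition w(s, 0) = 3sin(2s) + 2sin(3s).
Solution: Separating variables: w = Σ c_n exp(-2n²t) sin(ns). From w(s,0) = 3sin(2s) + 2sin(3s): c_2=3, c_3=2.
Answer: w(s, t) = 3exp(-8t)sin(2s) + 2exp(-18t)sin(3s)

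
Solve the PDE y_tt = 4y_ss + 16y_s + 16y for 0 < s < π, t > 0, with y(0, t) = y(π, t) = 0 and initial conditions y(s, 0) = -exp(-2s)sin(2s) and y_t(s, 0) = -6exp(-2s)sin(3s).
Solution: Substitute y = exp(-2s)u.
Then y_s = exp(-2s)(u_s - 2u), y_ss = exp(-2s)(u_ss - 4u_s + 4u), y_tt = exp(-2s)u_tt; substituting and dividing by exp(-2s), the lower-order terms cancel: u_tt = 4u_ss (standard wave equation).
Data for u: u(s,0) = exp(2s)y(s,0) = -sin(2s); u_t(s,0) = exp(2s)y_t(s,0) = -6sin(3s). The boundary conditions carry over: u(0,t) = u(π,t) = 0.
Separating variables: u = Σ [A_n cos(ω_n t) + B_n sin(ω_n t)] sin(ns), ω_n = 2n. From ICs (B_n = velocity coefficient / ω_n): A_2=-1, B_3=-1.
So u(s,t) = -sin(2s)cos(4t) - sin(3s)sin(6t), and y(s,t) = exp(-2s)u(s,t).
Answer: y(s, t) = -exp(-2s)sin(2s)cos(4t) - exp(-2s)sin(3s)sin(6t)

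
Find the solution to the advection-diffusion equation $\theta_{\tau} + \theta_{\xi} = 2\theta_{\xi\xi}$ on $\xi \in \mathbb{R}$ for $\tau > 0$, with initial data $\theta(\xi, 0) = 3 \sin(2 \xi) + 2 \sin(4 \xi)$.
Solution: Change to a moving frame: let $\eta = \xi - \tau$, $\sigma = \tau$ and write $\theta(\xi,\tau) = u(\eta,\sigma)$.
By the chain rule $\theta_{\tau} = u_{\sigma} - u_{\eta}$, $\theta_{\xi} = u_{\eta}$, $\theta_{\xi\xi} = u_{\eta\eta}$.
Then $\theta_{\tau} + \theta_{\xi} = u_{\sigma}$: the advection term cancels and the PDE becomes the heat equation $u_{\sigma} = 2u_{\eta\eta}$ on $\eta \in \mathbb{R}$.
Initial data: $u(\eta,0) = \theta(\eta,0) = 3 \sin(2 \eta) + 2 \sin(4 \eta)$.
On $\eta \in \mathbb{R}$ each mode satisfies $(\sin(n\eta))'' = -n^2 \sin(n\eta)$, so $e^{-2n^2\sigma} \sin(n\eta)$ solves the heat equation; by superposition $u(\eta,\sigma) = \sum c_n e^{-2n^2\sigma} \sin(n\eta)$.
Reading off the coefficients: $c_2=3, c_4=2$, so $u(\eta,\sigma) = 3 e^{-8 \sigma} \sin(2 \eta) + 2 e^{-32 \sigma} \sin(4 \eta)$.
Substituting back $\eta = \xi - \tau$, $\sigma = \tau$: $\theta(\xi,\tau) = u(\xi - \tau, \tau)$.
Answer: $\theta(\xi, \tau) = -3 e^{-8 \tau} \sin(2 \tau - 2 \xi) - 2 e^{-32 \tau} \sin(4 \tau - 4 \xi)$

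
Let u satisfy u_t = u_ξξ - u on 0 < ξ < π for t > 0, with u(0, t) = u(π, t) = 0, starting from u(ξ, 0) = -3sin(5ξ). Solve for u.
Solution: Substitute u = exp(-t)w, i.e. w = exp(t)u.
By the product rule, u_t = exp(-t)(w_t - w), u_ξξ = exp(-t)w_ξξ.
Substituting into the PDE and dividing by exp(-t): w_t - w = w_ξξ - w.
The lower-order terms cancel, leaving the standard heat equation w_t = w_ξξ.
Initial data for w: w(ξ,0) = u(ξ,0) = -3sin(5ξ). The boundary conditions carry over: w(0,t) = w(π,t) = 0.
Solve for w:
  Using separation of variables w = X(ξ)T(t):
  Eigenfunctions: sin(nξ), n = 1, 2, 3, ...
  General solution: w(ξ, t) = Σ c_n sin(nξ) exp(-n² t)
  Matching w(ξ,0) = -3sin(5ξ) term by term: c_5=-3.
Hence w(ξ,t) = -3exp(-25t)sin(5ξ).
Transform back: u(ξ,t) = exp(-t)w(ξ,t).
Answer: u(ξ, t) = -3exp(-26t)sin(5ξ)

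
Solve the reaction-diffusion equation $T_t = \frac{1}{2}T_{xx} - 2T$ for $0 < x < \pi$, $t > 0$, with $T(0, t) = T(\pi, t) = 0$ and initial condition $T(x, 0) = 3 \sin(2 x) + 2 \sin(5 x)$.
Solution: Substitute $T = e^{-2t}u$.
Then $T_t = e^{-2t}(u_t - 2u)$, $T_{xx} = e^{-2t}u_{xx}$; substituting and dividing by $e^{-2t}$, the lower-order terms cancel: $u_t = \frac{1}{2}u_{xx}$ (standard heat equation).
Data for $u$: $u(x,0) = T(x,0) = 3 \sin(2 x) + 2 \sin(5 x)$. The boundary conditions carry over: $u(0,t) = u(\pi,t) = 0$.
Separating variables: $u = \sum c_n e^{-n^2t/2} \sin(nx)$. From $u(x,0) = 3 \sin(2 x) + 2 \sin(5 x)$: $c_2=3, c_5=2$.
So $u(x,t) = 3 e^{-2 t} \sin(2 x) + 2 e^{-25 t/2} \sin(5 x)$, and $T(x,t) = e^{-2t}u(x,t)$.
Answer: $T(x, t) = 3 e^{-4 t} \sin(2 x) + 2 e^{-29 t/2} \sin(5 x)$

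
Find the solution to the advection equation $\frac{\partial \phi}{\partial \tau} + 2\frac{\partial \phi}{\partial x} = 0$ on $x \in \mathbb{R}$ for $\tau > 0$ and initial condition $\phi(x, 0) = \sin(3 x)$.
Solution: By method of characteristics (waves move right with speed 2):
Along characteristics $x - 2\tau =$ const, $\phi$ is constant, so $\phi(x,\tau) = f(x - 2\tau)$ with $f = \phi( \cdot , 0)$.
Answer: $\phi(x, \tau) = - \sin(6 \tau - 3 x)$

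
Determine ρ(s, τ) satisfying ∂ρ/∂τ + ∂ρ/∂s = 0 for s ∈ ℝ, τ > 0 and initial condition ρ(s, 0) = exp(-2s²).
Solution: By characteristics (ds/dτ = 1), ρ(s,τ) = f(s - τ) with f = ρ(·, 0).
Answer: ρ(s, τ) = exp(-2(s - τ)²)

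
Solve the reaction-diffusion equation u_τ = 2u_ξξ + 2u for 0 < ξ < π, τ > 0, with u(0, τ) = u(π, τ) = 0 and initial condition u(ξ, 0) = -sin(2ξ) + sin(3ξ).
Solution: Substitute u = exp(2τ)w, i.e. w = exp(-2τ)u.
By the product rule, u_τ = exp(2τ)(w_τ + 2w), u_ξξ = exp(2τ)w_ξξ.
Substituting into the PDE and dividing by exp(2τ): w_τ + 2w = 2w_ξξ + 2w.
The lower-order terms cancel, leaving the standard heat equation w_τ = 2w_ξξ.
Initial data for w: w(ξ,0) = u(ξ,0) = -sin(2ξ) + sin(3ξ). The boundary conditions carry over: w(0,τ) = w(π,τ) = 0.
Solve for w:
  Using separation of variables w = X(ξ)T(τ):
  Eigenfunctions: sin(nξ), n = 1, 2, 3, ...
  General solution: w(ξ, τ) = Σ c_n sin(nξ) exp(-2n² τ)
  Matching w(ξ,0) = -sin(2ξ) + sin(3ξ) term by term: c_2=-1, c_3=1.
Hence w(ξ,τ) = -exp(-8τ)sin(2ξ) + exp(-18τ)sin(3ξ).
Transform back: u(ξ,τ) = exp(2τ)w(ξ,τ).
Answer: u(ξ, τ) = -exp(-6τ)sin(2ξ) + exp(-16τ)sin(3ξ)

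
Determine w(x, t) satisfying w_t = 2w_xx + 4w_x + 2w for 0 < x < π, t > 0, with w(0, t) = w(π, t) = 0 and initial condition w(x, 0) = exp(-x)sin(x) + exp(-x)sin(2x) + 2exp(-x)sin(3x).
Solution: Substitute w = exp(-x)u.
Then w_x = exp(-x)(u_x - u), w_xx = exp(-x)(u_xx - 2u_x + u), w_t = exp(-x)u_t; substituting and dividing by exp(-x), the lower-order terms cancel: u_t = 2u_xx (standard heat equation).
Data for u: u(x,0) = exp(x)w(x,0) = sin(x) + sin(2x) + 2sin(3x). The boundary conditions carry over: u(0,t) = u(π,t) = 0.
Separating variables: u = Σ c_n exp(-2n²t) sin(nx). From u(x,0) = sin(x) + sin(2x) + 2sin(3x): c_1=1, c_2=1, c_3=2.
So u(x,t) = exp(-2t)sin(x) + exp(-8t)sin(2x) + 2exp(-18t)sin(3x), and w(x,t) = exp(-x)u(x,t).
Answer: w(x, t) = exp(-2t)exp(-x)sin(x) + exp(-8t)exp(-x)sin(2x) + 2exp(-18t)exp(-x)sin(3x)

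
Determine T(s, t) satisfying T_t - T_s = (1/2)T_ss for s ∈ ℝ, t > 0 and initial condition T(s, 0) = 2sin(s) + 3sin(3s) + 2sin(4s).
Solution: Change to a moving frame: let η = s + t, σ = t and write T(s,t) = u(η,σ).
By the chain rule T_t = u_σ + u_η, T_s = u_η, T_ss = u_ηη.
Then T_t - T_s = u_σ: the advection term cancels and the PDE becomes the heat equation u_σ = (1/2)u_ηη on η ∈ ℝ.
Initial data: u(η,0) = T(η,0) = 2sin(η) + 3sin(3η) + 2sin(4η).
On η ∈ ℝ each mode satisfies (sin(nη))″ = -n² sin(nη), so exp(-n²σ/2) sin(nη) solves the heat equation; by superposition u(η,σ) = Σ c_n exp(-n²σ/2) sin(nη).
Reading off the coefficients: c_1=2, c_3=3, c_4=2, so u(η,σ) = 2exp(-8σ)sin(4η) + 2exp(-σ/2)sin(η) + 3exp(-9σ/2)sin(3η).
Substituting back η = s + t, σ = t: T(s,t) = u(s + t, t).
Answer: T(s, t) = 2exp(-8t)sin(4s + 4t) + 2exp(-t/2)sin(s + t) + 3exp(-9t/2)sin(3s + 3t)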